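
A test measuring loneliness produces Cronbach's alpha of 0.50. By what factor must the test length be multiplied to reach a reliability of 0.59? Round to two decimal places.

n = 0.59 × (1 − 0.50) / [ 0.50 × (1 − 0.59) ]
n = 0.2950 / 0.2050 ≈ 1.4390

1.44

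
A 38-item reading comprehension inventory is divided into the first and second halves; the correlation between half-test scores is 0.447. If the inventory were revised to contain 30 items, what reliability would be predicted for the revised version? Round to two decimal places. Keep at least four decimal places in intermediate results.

Full-test reliability from the split-half r: r_full = 2(0.447)/(1 + 0.447) = 0.6178
Then adjust to 30 items: n = 30/38 = 0.7895
r_new = n·r_full / (1 + (n − 1)·r_full) = 0.4878 / 0.8700 ≈ 0.5607

0.56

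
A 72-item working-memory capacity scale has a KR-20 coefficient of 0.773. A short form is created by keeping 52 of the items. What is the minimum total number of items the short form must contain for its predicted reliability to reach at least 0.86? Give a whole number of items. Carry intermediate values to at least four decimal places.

Short-form reliability: n = 52/72 = 0.7222; r_52 = n·r/(1+(n−1)r) ≈ 0.7109
Length factor from the short form to reach 0.86: n' = 0.86(1 − 0.7109) / [0.7109(1 − 0.86)] ≈ 2.4981
Items = 2.4981 × 52 ≈ 129.90 → 130

130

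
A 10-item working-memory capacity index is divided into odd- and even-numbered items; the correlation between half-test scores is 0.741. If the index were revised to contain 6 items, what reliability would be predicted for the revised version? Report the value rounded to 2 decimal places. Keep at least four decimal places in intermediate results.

Spearman-Brown correction (n = 2): r_full = 2·0.741/(1 + 0.741) = 0.8512
Length factor from 10 to 6 items: n = 6/10 = 0.6000
r_new = n·r_full / (1 + (n − 1)·r_full) = 0.5107 / 0.6595 ≈ 0.7744

0.77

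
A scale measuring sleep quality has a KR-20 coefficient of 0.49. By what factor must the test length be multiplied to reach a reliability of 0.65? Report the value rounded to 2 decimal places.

Invert Spearman-Brown to solve for n:
n = r_target (1 − r_old) / [ r_old (1 − r_target) ]
n = 0.65 × (1 − 0.49) / [ 0.49 × (1 − 0.65) ]
n = 0.3315 / 0.1715 ≈ 1.9329

1.93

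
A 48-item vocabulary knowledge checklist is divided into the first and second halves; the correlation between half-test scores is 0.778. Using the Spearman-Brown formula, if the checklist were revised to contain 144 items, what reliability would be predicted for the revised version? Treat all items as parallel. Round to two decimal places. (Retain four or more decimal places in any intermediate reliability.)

0.95

Spearman-Brown correction (n = 2): r_full = 2·0.778/(1 + 0.778) = 0.8751
Length factor from 48 to 144 items: n = 144/48 = 3.0000
r_new = n·r_full / (1 + (n − 1)·r_full) = 2.6253 / 2.7502 ≈ 0.9546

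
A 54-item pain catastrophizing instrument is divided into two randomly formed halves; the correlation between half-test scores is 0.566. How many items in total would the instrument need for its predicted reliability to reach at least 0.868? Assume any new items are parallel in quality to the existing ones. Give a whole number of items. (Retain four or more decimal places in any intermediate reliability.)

r_full = 2(0.566)/(1 + 0.566) = 0.7229
n = r_tgt(1 − r_full) / [r_full(1 − r_tgt)] = 0.868 × 0.2771 / (0.7229 × 0.132) ≈ 2.5206
Items = 2.5206 × 54 ≈ 136.11 → 137

137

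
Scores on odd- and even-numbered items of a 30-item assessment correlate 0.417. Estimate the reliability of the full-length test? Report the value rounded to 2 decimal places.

0.59

The full test is twice the length of either half (n = 2).
r_full = 2(0.417) / (1 + 0.417)
       = 0.8340 / 1.4170 = 0.5886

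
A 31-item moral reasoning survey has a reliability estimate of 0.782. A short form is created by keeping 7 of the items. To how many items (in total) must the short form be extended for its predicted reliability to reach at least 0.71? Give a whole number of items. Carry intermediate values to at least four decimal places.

First, r for the 7-item form: n = 7/31 = 0.2258, so r_7 = 0.2258·0.782/(1 + (0.2258 − 1)·0.782) = 0.4475
Then solve for n' with r_old = 0.4475, r_target = 0.71: n' = 0.71(1 − 0.4475)/[0.4475(1 − 0.71)] = 3.0227
Total items = 3.0227 × 7 = 21.16, rounded up to 22.

22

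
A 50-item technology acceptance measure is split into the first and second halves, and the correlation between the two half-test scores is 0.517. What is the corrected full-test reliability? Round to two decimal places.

The full test is twice the length of either half (n = 2).
r_full = 2r_hh / (1 + r_hh) = 2 × 0.517 / (1 + 0.517)
r_full = 1.0340 / 1.5170 ≈ 0.6816

0.68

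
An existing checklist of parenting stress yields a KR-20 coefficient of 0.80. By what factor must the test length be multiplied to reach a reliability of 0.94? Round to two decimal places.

3.92

Rearranging the Spearman-Brown formula for n,
n = r_target (1 − r_old) / [ r_old (1 − r_target) ]
n = 0.94(1 − 0.80) / [0.80(1 − 0.94)]
n = 0.1880 / 0.0480 ≈ 3.9167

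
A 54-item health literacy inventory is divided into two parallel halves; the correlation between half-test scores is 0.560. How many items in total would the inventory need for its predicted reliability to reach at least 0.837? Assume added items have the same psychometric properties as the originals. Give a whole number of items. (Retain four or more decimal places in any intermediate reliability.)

Corrected full-test reliability: r_full = 2 × 0.560 / (1 + 0.560) ≈ 0.7179
Solve Spearman-Brown for n: n = 0.837(1 − 0.7179) / [0.7179(1 − 0.837)] = 2.0178
Required items = 2.0178 × 54 = 108.96, so 109 items.

109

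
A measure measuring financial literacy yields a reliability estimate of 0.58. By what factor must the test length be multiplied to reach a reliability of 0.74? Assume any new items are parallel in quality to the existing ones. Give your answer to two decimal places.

2.06

n = 0.74 × (1 − 0.58) / [ 0.58 × (1 − 0.74) ]
n = 0.3108 / 0.1508 ≈ 2.0610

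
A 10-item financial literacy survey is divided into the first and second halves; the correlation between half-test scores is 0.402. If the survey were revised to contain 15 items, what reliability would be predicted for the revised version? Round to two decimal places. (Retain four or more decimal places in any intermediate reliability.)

Spearman-Brown correction (n = 2): r_full = 2·0.402/(1 + 0.402) = 0.5735
Length factor from 10 to 15 items: n = 15/10 = 1.5000
r_new = n·r_full / (1 + (n − 1)·r_full) = 0.8602 / 1.2868 ≈ 0.6685

0.67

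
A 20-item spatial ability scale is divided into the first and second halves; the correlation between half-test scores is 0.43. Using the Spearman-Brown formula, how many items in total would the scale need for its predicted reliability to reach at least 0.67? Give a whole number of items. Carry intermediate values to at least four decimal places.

27

Corrected full-test reliability: r_full = 2 × 0.43 / (1 + 0.43) ≈ 0.6014
Solve Spearman-Brown for n: n = 0.67(1 − 0.6014) / [0.6014(1 − 0.67)] = 1.3457
Items = 1.3457 × 20 ≈ 26.91 → 27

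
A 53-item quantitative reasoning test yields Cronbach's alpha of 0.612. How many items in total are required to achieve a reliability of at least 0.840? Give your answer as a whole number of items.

177

Spearman-Brown solved for the length factor n:
n = r*(1 − r) / [ r (1 − r*) ]
n = [0.840 × 0.388] / [0.612 × 0.160]
n = 0.325920 / 0.097920 ≈ 3.3284
Items needed = n × 53 = 3.3284 × 53 ≈ 176.41 → round up to 177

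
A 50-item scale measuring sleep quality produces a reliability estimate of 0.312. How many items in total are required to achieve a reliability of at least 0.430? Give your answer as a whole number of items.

84

Rearranging the Spearman-Brown formula for n,
n = r*(1 − r) / [ r (1 − r*) ]
n = 0.430(1 − 0.312) / [0.312(1 − 0.430)]
  = 0.295840 / 0.177840 = 1.6635
So the test needs 1.6635 × 50 ≈ 83.17 items; rounding up, 84.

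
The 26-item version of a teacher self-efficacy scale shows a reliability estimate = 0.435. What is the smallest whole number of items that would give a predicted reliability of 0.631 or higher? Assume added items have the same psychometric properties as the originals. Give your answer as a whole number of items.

58

n = 0.631(1 − 0.435) / [0.435(1 − 0.631)]
  = 0.356515 / 0.160515 = 2.2211
2.2211 × 26 = 57.75 → 58 items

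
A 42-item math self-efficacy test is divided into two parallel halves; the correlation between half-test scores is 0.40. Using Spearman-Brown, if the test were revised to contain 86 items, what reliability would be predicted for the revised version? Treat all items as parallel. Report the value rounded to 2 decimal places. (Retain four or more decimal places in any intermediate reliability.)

0.73

Spearman-Brown correction (n = 2): r_full = 2·0.40/(1 + 0.40) = 0.5714
Then adjust to 86 items: n = 86/42 = 2.0476
r_new = n·r_full / (1 + (n − 1)·r_full) = 1.1700 / 1.5986 ≈ 0.7319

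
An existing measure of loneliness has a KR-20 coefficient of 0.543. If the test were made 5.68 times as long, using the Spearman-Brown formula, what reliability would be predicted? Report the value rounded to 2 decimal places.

r_new = (5.68 × 0.543) / (1 + (5.68 − 1) × 0.543)
     = 3.0842 / 3.5412 = 0.8709

0.87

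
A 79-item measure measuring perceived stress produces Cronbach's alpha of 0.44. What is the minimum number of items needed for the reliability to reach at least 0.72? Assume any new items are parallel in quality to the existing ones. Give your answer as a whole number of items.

Spearman-Brown solved for the length factor n:
n = r_target (1 − r_old) / [ r_old (1 − r_target) ]
n = 0.72(1 − 0.44) / [0.44(1 − 0.72)]
  = 0.4032 / 0.1232 = 3.2727
3.2727 × 79 = 258.54 → 259 items

259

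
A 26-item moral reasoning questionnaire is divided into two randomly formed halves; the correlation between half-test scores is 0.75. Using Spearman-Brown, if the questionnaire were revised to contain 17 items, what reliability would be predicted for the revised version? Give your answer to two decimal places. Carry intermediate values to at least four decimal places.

Spearman-Brown correction (n = 2): r_full = 2·0.75/(1 + 0.75) = 0.8571
Length factor from 26 to 17 items: n = 17/26 = 0.6538
r_new = n·r_full / (1 + (n − 1)·r_full) = 0.5604 / 0.7033 ≈ 0.7968

0.80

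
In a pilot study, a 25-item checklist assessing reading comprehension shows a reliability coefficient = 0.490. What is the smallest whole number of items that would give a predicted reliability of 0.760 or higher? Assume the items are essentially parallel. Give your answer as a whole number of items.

n = 0.760(1 − 0.490) / [0.490(1 − 0.760)]
n = 0.387600 / 0.117600 ≈ 3.2959
Items needed = n × 25 = 3.2959 × 25 ≈ 82.40 → round up to 83

83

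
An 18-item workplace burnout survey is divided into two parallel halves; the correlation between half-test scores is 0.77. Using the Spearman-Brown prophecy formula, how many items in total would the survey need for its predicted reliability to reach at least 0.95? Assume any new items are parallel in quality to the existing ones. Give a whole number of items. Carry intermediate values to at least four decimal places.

Corrected full-test reliability: r_full = 2 × 0.77 / (1 + 0.77) ≈ 0.8701
Solve Spearman-Brown for n: n = 0.95(1 − 0.8701) / [0.8701(1 − 0.95)] = 2.8366
Required items = 2.8366 × 18 = 51.06, so 52 items.

52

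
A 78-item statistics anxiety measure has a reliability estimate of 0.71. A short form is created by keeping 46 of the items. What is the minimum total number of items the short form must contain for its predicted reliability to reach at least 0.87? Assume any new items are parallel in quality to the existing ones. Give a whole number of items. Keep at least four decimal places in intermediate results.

Short-form reliability: n = 46/78 = 0.5897; r_46 = n·r/(1+(n−1)r) ≈ 0.5908
Length factor from the short form to reach 0.87: n' = 0.87(1 − 0.5908) / [0.5908(1 − 0.87)] ≈ 4.6352
Total items = 4.6352 × 46 = 213.22, rounded up to 214.

214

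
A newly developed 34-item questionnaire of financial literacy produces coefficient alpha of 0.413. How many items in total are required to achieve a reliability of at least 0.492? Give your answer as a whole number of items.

n = 0.492 × (1 − 0.413) / [ 0.413 × (1 − 0.492) ]
n = 0.288804 / 0.209804 ≈ 1.3765
1.3765 × 34 = 46.80 → 47 items

47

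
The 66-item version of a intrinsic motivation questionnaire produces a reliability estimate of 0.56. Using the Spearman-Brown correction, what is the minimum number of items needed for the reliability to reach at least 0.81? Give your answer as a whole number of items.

222

n = [0.81 × 0.44] / [0.56 × 0.19]
  = 0.3564 / 0.1064 = 3.3496
So the test needs 3.3496 × 66 ≈ 221.07 items; rounding up, 222.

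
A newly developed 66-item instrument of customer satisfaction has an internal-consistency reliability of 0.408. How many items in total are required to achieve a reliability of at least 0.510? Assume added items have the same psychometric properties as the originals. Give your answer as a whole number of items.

n = 0.510 × (1 − 0.408) / [ 0.408 × (1 − 0.510) ]
  = 0.301920 / 0.199920 = 1.5102
So the test needs 1.5102 × 66 ≈ 99.67 items; rounding up, 100.

100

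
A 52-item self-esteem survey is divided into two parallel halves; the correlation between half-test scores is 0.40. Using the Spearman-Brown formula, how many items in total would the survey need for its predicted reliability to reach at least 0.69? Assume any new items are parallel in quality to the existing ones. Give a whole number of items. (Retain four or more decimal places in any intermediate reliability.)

r_full = 2(0.40)/(1 + 0.40) = 0.5714
Solve Spearman-Brown for n: n = 0.69(1 − 0.5714) / [0.5714(1 − 0.69)] = 1.6695
Required items = 1.6695 × 52 = 86.81, so 87 items.

87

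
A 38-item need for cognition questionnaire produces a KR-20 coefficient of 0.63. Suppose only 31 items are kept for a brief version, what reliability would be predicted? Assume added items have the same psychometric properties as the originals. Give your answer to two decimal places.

0.58

n = 31/38 = 0.8158
r_new = 0.8158·0.63 / [1 + (0.8158 − 1)·0.63]
     = 0.5140 / 0.8840 = 0.5814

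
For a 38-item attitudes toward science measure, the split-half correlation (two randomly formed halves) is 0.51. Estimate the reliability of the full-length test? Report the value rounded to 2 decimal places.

0.68

The full test is twice the length of either half (n = 2).
r_full = 2r_hh / (1 + r_hh) = 2 × 0.51 / (1 + 0.51)
r_full = 1.0200 / 1.5100 ≈ 0.6755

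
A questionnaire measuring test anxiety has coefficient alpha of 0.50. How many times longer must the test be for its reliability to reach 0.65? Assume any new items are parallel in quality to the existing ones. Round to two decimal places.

1.86

Rearranging the Spearman-Brown formula for n,
n = r_target (1 − r_old) / [ r_old (1 − r_target) ]
n = 0.65 × (1 − 0.50) / [ 0.50 × (1 − 0.65) ]
  = 0.3250 / 0.1750 = 1.8571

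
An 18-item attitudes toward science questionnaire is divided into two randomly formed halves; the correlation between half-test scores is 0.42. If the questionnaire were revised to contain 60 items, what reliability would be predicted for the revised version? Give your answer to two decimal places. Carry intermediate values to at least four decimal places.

Spearman-Brown correction (n = 2): r_full = 2·0.42/(1 + 0.42) = 0.5915
Length factor from 18 to 60 items: n = 60/18 = 3.3333
r_new = n·r_full / (1 + (n − 1)·r_full) = 1.9716 / 2.3801 ≈ 0.8284

0.83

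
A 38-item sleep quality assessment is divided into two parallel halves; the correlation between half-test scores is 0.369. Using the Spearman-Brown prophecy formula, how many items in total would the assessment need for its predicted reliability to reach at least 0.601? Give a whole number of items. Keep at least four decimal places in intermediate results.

Corrected full-test reliability: r_full = 2 × 0.369 / (1 + 0.369) ≈ 0.5391
Solve Spearman-Brown for n: n = 0.601(1 − 0.5391) / [0.5391(1 − 0.601)] = 1.2878
Required items = 1.2878 × 38 = 48.94, so 49 items.

49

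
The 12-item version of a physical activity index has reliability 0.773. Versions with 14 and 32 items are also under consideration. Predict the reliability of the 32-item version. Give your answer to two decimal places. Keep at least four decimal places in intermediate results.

Only the ratio of lengths matters: n = 32/12 = 2.6667
r_{32} = n·r / (1 + (n − 1)·r) = 2.0614 / 2.2884 ≈ 0.9008

0.90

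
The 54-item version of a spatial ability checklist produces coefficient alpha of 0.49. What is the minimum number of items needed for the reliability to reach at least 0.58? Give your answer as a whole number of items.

Rearranging the Spearman-Brown formula for n,
n = r_target (1 − r_old) / [ r_old (1 − r_target) ]
n = 0.58 × (1 − 0.49) / [ 0.49 × (1 − 0.58) ]
n = 0.2958 / 0.2058 ≈ 1.4373
1.4373 × 54 = 77.61 → 78 items

78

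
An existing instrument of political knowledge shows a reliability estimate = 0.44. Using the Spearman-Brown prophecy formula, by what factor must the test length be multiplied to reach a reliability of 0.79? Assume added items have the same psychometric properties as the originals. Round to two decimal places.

Rearranging the Spearman-Brown formula for n,
n = r*(1 − r) / [ r (1 − r*) ]
n = 0.79(1 − 0.44) / [0.44(1 − 0.79)]
n = 0.4424 / 0.0924 ≈ 4.7879

4.79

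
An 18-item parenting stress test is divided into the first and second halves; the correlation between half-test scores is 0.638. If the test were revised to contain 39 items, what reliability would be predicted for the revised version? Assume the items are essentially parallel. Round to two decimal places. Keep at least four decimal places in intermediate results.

First correct the split-half correlation to full-test reliability: r_full = 2 × 0.638 / (1 + 0.638) ≈ 0.7790
Then adjust to 39 items: n = 39/18 = 2.1667
r_new = n·r_full / (1 + (n − 1)·r_full) = 1.6879 / 1.9089 ≈ 0.8842

0.88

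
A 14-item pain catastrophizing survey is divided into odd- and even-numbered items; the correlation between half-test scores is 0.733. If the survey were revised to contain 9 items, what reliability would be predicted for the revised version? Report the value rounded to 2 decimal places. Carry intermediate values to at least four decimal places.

0.78

Full-test reliability from the split-half r: r_full = 2(0.733)/(1 + 0.733) = 0.8459
Length factor from 14 to 9 items: n = 9/14 = 0.6429
r_new = n·r_full / (1 + (n − 1)·r_full) = 0.5438 / 0.6979 ≈ 0.7792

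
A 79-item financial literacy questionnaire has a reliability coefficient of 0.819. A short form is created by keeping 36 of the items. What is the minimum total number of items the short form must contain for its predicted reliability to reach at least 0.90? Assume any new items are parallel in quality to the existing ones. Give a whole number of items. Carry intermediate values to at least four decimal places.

First, r for the 36-item form: n = 36/79 = 0.4557, so r_36 = 0.4557·0.819/(1 + (0.4557 − 1)·0.819) = 0.6734
Length factor from the short form to reach 0.90: n' = 0.90(1 − 0.6734) / [0.6734(1 − 0.90)] ≈ 4.3650
Total items = 4.3650 × 36 = 157.14, rounded up to 158.

158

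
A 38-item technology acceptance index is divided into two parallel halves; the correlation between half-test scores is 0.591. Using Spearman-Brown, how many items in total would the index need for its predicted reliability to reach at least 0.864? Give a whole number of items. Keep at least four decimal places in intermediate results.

r_full = 2(0.591)/(1 + 0.591) = 0.7429
Solve Spearman-Brown for n: n = 0.864(1 − 0.7429) / [0.7429(1 − 0.864)] = 2.1986
Required items = 2.1986 × 38 = 83.55, so 84 items.

84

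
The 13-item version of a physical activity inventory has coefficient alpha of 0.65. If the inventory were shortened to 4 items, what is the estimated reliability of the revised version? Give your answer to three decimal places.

0.364

n = 4/13 = 0.3077
r_new = 0.3077·0.65 / [1 + (0.3077 − 1)·0.65]
r_new = 0.2000 / 0.5500 ≈ 0.3636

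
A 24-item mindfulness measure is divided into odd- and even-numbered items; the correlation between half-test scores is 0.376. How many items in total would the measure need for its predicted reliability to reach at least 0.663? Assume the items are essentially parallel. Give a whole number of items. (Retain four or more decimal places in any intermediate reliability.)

40

Corrected full-test reliability: r_full = 2 × 0.376 / (1 + 0.376) ≈ 0.5465
n = r_tgt(1 − r_full) / [r_full(1 − r_tgt)] = 0.663 × 0.4535 / (0.5465 × 0.337) ≈ 1.6326
Required items = 1.6326 × 24 = 39.18, so 40 items.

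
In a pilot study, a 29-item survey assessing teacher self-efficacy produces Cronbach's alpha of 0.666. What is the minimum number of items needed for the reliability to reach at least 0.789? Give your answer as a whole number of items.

55

Invert Spearman-Brown to solve for n:
n = r_target (1 − r_old) / [ r_old (1 − r_target) ]
n = [0.789 × 0.334] / [0.666 × 0.211]
n = 0.263526 / 0.140526 ≈ 1.8753
Items needed = n × 29 = 1.8753 × 29 ≈ 54.38 → round up to 55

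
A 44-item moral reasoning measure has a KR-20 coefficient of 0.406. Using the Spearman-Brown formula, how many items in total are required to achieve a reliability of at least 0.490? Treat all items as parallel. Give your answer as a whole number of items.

62

Invert Spearman-Brown to solve for n:
n = r_target (1 − r_old) / [ r_old (1 − r_target) ]
n = 0.490(1 − 0.406) / [0.406(1 − 0.490)]
  = 0.291060 / 0.207060 = 1.4057
So the test needs 1.4057 × 44 ≈ 61.85 items; rounding up, 62.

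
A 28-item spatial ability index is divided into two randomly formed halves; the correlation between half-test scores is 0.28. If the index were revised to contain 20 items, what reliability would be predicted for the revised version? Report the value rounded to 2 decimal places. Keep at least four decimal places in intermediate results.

0.36

Spearman-Brown correction (n = 2): r_full = 2·0.28/(1 + 0.28) = 0.4375
Then adjust to 20 items: n = 20/28 = 0.7143
r_new = n·r_full / (1 + (n − 1)·r_full) = 0.3125 / 0.8750 ≈ 0.3571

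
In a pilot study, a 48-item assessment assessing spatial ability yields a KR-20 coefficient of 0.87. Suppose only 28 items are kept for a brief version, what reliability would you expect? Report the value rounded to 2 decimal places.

Length ratio n = 28/48 = 0.5833
Apply the Spearman-Brown prophecy formula, r' = nr / [1 + (n − 1)r]:
r_new = 0.5833·0.87 / [1 + (0.5833 − 1)·0.87]
r_new = 0.5075 / 0.6375 ≈ 0.7961

0.80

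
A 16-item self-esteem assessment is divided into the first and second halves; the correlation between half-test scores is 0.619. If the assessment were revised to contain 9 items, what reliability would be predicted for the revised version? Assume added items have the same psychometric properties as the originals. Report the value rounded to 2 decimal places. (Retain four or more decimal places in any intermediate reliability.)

0.65

Spearman-Brown correction (n = 2): r_full = 2·0.619/(1 + 0.619) = 0.7647
Then adjust to 9 items: n = 9/16 = 0.5625
r_new = n·r_full / (1 + (n − 1)·r_full) = 0.4301 / 0.6654 ≈ 0.6464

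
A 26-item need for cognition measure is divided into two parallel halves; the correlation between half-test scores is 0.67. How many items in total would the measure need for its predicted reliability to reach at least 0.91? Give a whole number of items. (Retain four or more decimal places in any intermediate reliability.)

r_full = 2(0.67)/(1 + 0.67) = 0.8024
n = r_tgt(1 − r_full) / [r_full(1 − r_tgt)] = 0.91 × 0.1976 / (0.8024 × 0.09) ≈ 2.4900
Items = 2.4900 × 26 ≈ 64.74 → 65

65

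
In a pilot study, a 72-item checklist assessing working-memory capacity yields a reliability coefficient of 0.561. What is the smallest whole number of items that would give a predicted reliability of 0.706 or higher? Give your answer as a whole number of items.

n = 0.706 × (1 − 0.561) / [ 0.561 × (1 − 0.706) ]
  = 0.309934 / 0.164934 = 1.8791
1.8791 × 72 = 135.30 → 136 items

136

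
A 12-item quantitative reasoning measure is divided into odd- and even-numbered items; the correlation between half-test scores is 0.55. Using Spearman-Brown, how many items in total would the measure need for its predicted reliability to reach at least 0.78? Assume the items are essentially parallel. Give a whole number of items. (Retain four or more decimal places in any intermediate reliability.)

18

Corrected full-test reliability: r_full = 2 × 0.55 / (1 + 0.55) ≈ 0.7097
n = r_tgt(1 − r_full) / [r_full(1 − r_tgt)] = 0.78 × 0.2903 / (0.7097 × 0.22) ≈ 1.4503
Required items = 1.4503 × 12 = 17.40, so 18 items.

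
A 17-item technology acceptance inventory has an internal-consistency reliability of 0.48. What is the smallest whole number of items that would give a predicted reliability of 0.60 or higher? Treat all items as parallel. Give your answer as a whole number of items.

28

n = [0.60 × 0.52] / [0.48 × 0.40]
  = 0.3120 / 0.1920 = 1.6250
1.6250 × 17 = 27.62 → 28 items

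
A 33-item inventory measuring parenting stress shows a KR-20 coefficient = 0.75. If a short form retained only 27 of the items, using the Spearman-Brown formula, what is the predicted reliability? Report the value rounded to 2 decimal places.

0.71

Length ratio n = 27/33 = 0.8182
By Spearman-Brown, r_new = n r / (1 + (n − 1) r).
r_new = (0.8182 × 0.75) / (1 + (0.8182 − 1) × 0.75)
     = 0.6137 / 0.8637 = 0.7105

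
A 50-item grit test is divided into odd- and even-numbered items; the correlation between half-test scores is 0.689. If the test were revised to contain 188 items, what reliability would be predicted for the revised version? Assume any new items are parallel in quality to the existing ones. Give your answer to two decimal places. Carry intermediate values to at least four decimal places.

Spearman-Brown correction (n = 2): r_full = 2·0.689/(1 + 0.689) = 0.8159
Length factor from 50 to 188 items: n = 188/50 = 3.7600
r_new = n·r_full / (1 + (n − 1)·r_full) = 3.0678 / 3.2519 ≈ 0.9434

0.94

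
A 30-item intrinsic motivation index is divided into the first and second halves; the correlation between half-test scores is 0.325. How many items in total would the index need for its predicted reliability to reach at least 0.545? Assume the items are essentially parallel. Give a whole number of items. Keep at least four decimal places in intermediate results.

38

Corrected full-test reliability: r_full = 2 × 0.325 / (1 + 0.325) ≈ 0.4906
Solve Spearman-Brown for n: n = 0.545(1 − 0.4906) / [0.4906(1 − 0.545)] = 1.2437
Required items = 1.2437 × 30 = 37.31, so 38 items.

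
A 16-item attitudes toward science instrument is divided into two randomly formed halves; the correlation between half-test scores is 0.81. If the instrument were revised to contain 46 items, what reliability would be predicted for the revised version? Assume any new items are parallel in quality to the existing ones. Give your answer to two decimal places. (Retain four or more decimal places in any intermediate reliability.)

First correct the split-half correlation to full-test reliability: r_full = 2 × 0.81 / (1 + 0.81) ≈ 0.8950
Length factor from 16 to 46 items: n = 46/16 = 2.8750
r_new = n·r_full / (1 + (n − 1)·r_full) = 2.5731 / 2.6781 ≈ 0.9608

0.96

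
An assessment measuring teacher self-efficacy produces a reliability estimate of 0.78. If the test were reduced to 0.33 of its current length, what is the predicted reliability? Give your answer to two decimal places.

By Spearman-Brown, r_new = n r / (1 + (n − 1) r).
r_new = (0.33 × 0.78) / (1 + (0.33 − 1) × 0.78)
     = 0.2574 / 0.4774 = 0.5392

0.54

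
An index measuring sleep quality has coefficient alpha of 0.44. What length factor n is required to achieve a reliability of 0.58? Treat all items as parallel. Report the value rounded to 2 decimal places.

1.76

Rearranging the Spearman-Brown formula for n,
n = r*(1 − r) / [ r (1 − r*) ]
n = 0.58 × (1 − 0.44) / [ 0.44 × (1 − 0.58) ]
  = 0.3248 / 0.1848 = 1.7576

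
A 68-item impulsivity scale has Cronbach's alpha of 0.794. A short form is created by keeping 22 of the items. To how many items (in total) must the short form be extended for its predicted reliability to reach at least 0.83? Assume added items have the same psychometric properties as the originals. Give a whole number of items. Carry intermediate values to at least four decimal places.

First, r for the 22-item form: n = 22/68 = 0.3235, so r_22 = 0.3235·0.794/(1 + (0.3235 − 1)·0.794) = 0.5549
Length factor from the short form to reach 0.83: n' = 0.83(1 − 0.5549) / [0.5549(1 − 0.83)] ≈ 3.9163
Items = 3.9163 × 22 ≈ 86.16 → 87

87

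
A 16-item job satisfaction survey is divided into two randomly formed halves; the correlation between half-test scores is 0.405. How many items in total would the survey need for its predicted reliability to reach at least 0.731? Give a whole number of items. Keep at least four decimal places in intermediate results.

32

Corrected full-test reliability: r_full = 2 × 0.405 / (1 + 0.405) ≈ 0.5765
Solve Spearman-Brown for n: n = 0.731(1 − 0.5765) / [0.5765(1 − 0.731)] = 1.9963
Required items = 1.9963 × 16 = 31.94, so 32 items.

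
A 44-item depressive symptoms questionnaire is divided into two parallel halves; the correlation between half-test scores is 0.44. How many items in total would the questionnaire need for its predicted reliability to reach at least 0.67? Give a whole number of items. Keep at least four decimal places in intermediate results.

57

Corrected full-test reliability: r_full = 2 × 0.44 / (1 + 0.44) ≈ 0.6111
Solve Spearman-Brown for n: n = 0.67(1 − 0.6111) / [0.6111(1 − 0.67)] = 1.2921
Required items = 1.2921 × 44 = 56.85, so 57 items.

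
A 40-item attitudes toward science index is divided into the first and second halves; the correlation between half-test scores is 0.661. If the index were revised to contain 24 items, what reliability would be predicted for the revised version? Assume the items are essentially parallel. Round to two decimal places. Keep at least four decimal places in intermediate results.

First correct the split-half correlation to full-test reliability: r_full = 2 × 0.661 / (1 + 0.661) ≈ 0.7959
Length factor from 40 to 24 items: n = 24/40 = 0.6000
r_new = n·r_full / (1 + (n − 1)·r_full) = 0.4775 / 0.6816 ≈ 0.7006

0.70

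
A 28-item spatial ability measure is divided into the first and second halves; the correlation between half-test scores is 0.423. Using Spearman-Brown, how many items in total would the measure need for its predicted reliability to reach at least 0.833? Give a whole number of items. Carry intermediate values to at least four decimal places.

Corrected full-test reliability: r_full = 2 × 0.423 / (1 + 0.423) ≈ 0.5945
n = r_tgt(1 − r_full) / [r_full(1 − r_tgt)] = 0.833 × 0.4055 / (0.5945 × 0.167) ≈ 3.4023
Items = 3.4023 × 28 ≈ 95.26 → 96

96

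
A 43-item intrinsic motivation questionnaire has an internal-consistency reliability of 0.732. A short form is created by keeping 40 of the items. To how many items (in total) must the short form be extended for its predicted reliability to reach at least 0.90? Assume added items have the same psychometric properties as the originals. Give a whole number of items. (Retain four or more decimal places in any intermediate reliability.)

142

Short-form reliability: n = 40/43 = 0.9302; r_40 = n·r/(1+(n−1)r) ≈ 0.7176
Then solve for n' with r_old = 0.7176, r_target = 0.90: n' = 0.90(1 − 0.7176)/[0.7176(1 − 0.90)] = 3.5418
Total items = 3.5418 × 40 = 141.67, rounded up to 142.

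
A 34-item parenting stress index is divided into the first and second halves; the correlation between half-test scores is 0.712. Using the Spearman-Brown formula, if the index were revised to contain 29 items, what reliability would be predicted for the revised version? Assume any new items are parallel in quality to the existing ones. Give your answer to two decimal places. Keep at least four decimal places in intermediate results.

0.81

First correct the split-half correlation to full-test reliability: r_full = 2 × 0.712 / (1 + 0.712) ≈ 0.8318
Then adjust to 29 items: n = 29/34 = 0.8529
r_new = n·r_full / (1 + (n − 1)·r_full) = 0.7094 / 0.8776 ≈ 0.8083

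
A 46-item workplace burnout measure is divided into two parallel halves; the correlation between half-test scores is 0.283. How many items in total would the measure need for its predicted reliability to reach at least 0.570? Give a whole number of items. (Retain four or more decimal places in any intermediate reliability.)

Corrected full-test reliability: r_full = 2 × 0.283 / (1 + 0.283) ≈ 0.4412
Solve Spearman-Brown for n: n = 0.570(1 − 0.4412) / [0.4412(1 − 0.570)] = 1.6789
Items = 1.6789 × 46 ≈ 77.23 → 78

78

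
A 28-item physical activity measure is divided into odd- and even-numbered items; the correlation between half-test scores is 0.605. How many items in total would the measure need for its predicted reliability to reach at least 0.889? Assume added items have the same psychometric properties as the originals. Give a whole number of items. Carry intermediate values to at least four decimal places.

r_full = 2(0.605)/(1 + 0.605) = 0.7539
n = r_tgt(1 − r_full) / [r_full(1 − r_tgt)] = 0.889 × 0.2461 / (0.7539 × 0.111) ≈ 2.6144
Items = 2.6144 × 28 ≈ 73.20 → 74

74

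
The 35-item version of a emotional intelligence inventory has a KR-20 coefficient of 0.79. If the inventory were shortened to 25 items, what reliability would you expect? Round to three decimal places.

0.729

Length ratio n = 25/35 = 0.7143
r_new = 0.7143·0.79 / [1 + (0.7143 − 1)·0.79]
     = 0.5643 / 0.7743 = 0.7288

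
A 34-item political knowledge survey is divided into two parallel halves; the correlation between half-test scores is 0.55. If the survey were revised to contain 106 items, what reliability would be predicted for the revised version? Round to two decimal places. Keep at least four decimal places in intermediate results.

First correct the split-half correlation to full-test reliability: r_full = 2 × 0.55 / (1 + 0.55) ≈ 0.7097
Length factor from 34 to 106 items: n = 106/34 = 3.1176
r_new = n·r_full / (1 + (n − 1)·r_full) = 2.2126 / 2.5029 ≈ 0.8840

0.88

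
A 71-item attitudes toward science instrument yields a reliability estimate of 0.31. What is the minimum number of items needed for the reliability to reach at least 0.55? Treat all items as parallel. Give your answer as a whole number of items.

n = 0.55(1 − 0.31) / [0.31(1 − 0.55)]
n = 0.3795 / 0.1395 ≈ 2.7204
So the test needs 2.7204 × 71 ≈ 193.15 items; rounding up, 194.

194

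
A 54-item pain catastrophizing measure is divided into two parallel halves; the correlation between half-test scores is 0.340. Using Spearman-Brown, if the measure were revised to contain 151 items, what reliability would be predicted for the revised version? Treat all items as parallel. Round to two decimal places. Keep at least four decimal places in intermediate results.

Full-test reliability from the split-half r: r_full = 2(0.340)/(1 + 0.340) = 0.5075
Then adjust to 151 items: n = 151/54 = 2.7963
r_new = n·r_full / (1 + (n − 1)·r_full) = 1.4191 / 1.9116 ≈ 0.7424

0.74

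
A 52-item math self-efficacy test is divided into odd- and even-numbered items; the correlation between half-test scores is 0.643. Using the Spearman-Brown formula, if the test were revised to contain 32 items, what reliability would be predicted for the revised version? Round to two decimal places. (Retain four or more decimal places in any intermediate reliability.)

0.69

First correct the split-half correlation to full-test reliability: r_full = 2 × 0.643 / (1 + 0.643) ≈ 0.7827
Then adjust to 32 items: n = 32/52 = 0.6154
r_new = n·r_full / (1 + (n − 1)·r_full) = 0.4817 / 0.6990 ≈ 0.6891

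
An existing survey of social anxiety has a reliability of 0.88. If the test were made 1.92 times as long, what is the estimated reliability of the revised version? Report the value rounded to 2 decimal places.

r_new = 1.92·0.88 / [1 + (1.92 − 1)·0.88]
     = 1.6896 / 1.8096 = 0.9337

0.93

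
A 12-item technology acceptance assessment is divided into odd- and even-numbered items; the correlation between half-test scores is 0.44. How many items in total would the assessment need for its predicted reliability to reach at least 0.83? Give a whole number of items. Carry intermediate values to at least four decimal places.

38

r_full = 2(0.44)/(1 + 0.44) = 0.6111
Solve Spearman-Brown for n: n = 0.83(1 − 0.6111) / [0.6111(1 − 0.83)] = 3.1071
Items = 3.1071 × 12 ≈ 37.29 → 38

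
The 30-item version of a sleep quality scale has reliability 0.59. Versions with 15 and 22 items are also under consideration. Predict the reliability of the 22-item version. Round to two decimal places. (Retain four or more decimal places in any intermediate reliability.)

Only the ratio of lengths matters: n = 22/30 = 0.7333
r_{22} = n·r / (1 + (n − 1)·r) = 0.4326 / 0.8426 ≈ 0.5134

0.51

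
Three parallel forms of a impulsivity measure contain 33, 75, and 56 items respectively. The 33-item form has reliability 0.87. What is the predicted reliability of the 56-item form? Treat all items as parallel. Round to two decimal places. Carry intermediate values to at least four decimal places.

0.92

The 75-item form is not needed; work directly from the 33-item form with n = 56/33 = 1.6970.
r_{56} = n·r / (1 + (n − 1)·r) = 1.4764 / 1.6064 ≈ 0.9191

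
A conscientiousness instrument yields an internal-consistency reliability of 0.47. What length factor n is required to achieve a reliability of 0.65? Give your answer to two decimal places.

2.09

n = 0.65(1 − 0.47) / [0.47(1 − 0.65)]
n = 0.3445 / 0.1645 ≈ 2.0942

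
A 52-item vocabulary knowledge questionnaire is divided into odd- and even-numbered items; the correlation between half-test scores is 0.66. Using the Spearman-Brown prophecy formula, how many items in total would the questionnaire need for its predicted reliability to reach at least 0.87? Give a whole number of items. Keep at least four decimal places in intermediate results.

90

r_full = 2(0.66)/(1 + 0.66) = 0.7952
Solve Spearman-Brown for n: n = 0.87(1 − 0.7952) / [0.7952(1 − 0.87)] = 1.7236
Required items = 1.7236 × 52 = 89.63, so 90 items.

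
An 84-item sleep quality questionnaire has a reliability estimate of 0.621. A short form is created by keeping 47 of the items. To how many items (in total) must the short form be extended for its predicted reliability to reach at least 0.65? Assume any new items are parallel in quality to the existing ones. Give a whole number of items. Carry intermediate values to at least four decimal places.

First, r for the 47-item form: n = 47/84 = 0.5595, so r_47 = 0.5595·0.621/(1 + (0.5595 − 1)·0.621) = 0.4783
Then solve for n' with r_old = 0.4783, r_target = 0.65: n' = 0.65(1 − 0.4783)/[0.4783(1 − 0.65)] = 2.0257
Total items = 2.0257 × 47 = 95.21, rounded up to 96.

96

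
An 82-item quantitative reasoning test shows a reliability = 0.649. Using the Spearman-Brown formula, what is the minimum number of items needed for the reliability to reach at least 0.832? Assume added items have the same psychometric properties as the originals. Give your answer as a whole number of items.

220

n = 0.832 × (1 − 0.649) / [ 0.649 × (1 − 0.832) ]
  = 0.292032 / 0.109032 = 2.6784
So the test needs 2.6784 × 82 ≈ 219.63 items; rounding up, 220.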